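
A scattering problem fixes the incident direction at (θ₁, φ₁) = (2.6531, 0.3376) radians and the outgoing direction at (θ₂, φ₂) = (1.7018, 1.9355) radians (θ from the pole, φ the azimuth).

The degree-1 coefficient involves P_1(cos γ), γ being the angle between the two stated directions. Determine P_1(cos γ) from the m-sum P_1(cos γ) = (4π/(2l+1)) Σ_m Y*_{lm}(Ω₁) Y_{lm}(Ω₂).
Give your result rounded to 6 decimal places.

Expand P_1 via completeness: Σ_{m} conj(Y_{1,m}) at Ω₁ times Y_{1,m} at Ω₂ —
  [-1]  conj(Y_{1,-1})(Ω₁) = +0.152986+0.053704i ; Y_{1,-1}(Ω₂) = -0.122172-0.320005i ; Δ = -0.001505-0.055518i
  [+0]  conj(Y_{1,0})(Ω₁) = -0.431456-0.000000i ; Y_{1,0}(Ω₂) = -0.063826+0.000000i ; Δ = +0.027538+0.000000i
  [+1]  conj(Y_{1,1})(Ω₁) = -0.152986+0.053704i ; Y_{1,1}(Ω₂) = +0.122172-0.320005i ; Δ = -0.001505+0.055518i
Total Σ_m = +0.024528+0.000000i. Multiply by 4.188790: +0.102742+0.000000i. P_1(cos γ) = 0.102742

0.102742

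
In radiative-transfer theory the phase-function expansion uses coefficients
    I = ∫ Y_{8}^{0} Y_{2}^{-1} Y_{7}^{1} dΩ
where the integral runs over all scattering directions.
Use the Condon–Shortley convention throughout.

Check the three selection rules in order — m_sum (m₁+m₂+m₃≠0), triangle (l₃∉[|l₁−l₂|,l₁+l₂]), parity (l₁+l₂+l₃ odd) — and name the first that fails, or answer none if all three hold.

Σmᵢ = 0  ✓
l₃∈[|l₁−l₂|,l₁+l₂]=[6,10], have l₃=7  ✓
Σlᵢ = 17 ⇒ odd  ✗

parity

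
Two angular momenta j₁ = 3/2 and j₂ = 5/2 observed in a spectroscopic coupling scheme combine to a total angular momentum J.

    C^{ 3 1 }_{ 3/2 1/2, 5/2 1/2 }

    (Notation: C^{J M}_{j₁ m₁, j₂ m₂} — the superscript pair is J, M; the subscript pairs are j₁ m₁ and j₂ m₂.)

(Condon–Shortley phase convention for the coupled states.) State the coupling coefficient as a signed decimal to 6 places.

√[7·1!2!4!/8! · 2!1!3!2!4!2!] = √(48/5)
  +(−1)^0/∏(0,1,1,3,1,1)! = 1/6  (running 1/6)
  +(−1)^1/∏(1,0,0,2,2,2)! = -1/8  (running 1/24)
⟨..|..⟩ = √(48/5)·(1/24) = +0.129099

+√(1/60) = +0.129099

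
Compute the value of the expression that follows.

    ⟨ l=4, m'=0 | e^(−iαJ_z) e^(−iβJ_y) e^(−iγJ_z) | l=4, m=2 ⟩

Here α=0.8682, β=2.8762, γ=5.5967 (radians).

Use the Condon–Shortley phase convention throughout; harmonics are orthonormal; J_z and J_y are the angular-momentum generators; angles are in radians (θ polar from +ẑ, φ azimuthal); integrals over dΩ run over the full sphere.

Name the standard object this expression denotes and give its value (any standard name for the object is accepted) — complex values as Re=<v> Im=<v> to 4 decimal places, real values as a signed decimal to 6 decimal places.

This is a Wigner D-matrix element — the rotation-matrix element ⟨l m'| R(α,β,γ) |l m⟩ in the angular-momentum basis.
Split into d^4_{0,2}(β=2.8762) × two z-phases.
c=cos(2.876200/2)=0.132307, s=sin(2.876200/2)=0.991209; N=√[24·24·720·2]=910.735966
k∈{2,3,4} keeps every argument non-negative
  k=2: (−1)^0·910.7360/(96)·0.1323^6·0.9912^2 = +0.000050
  k=3: (−1)^1·910.7360/(36)·0.1323^4·0.9912^4 = -0.007483
  k=4: (−1)^2·910.7360/(96)·0.1323^2·0.9912^6 = +0.157500
d^4_{0,2}(2.8762) = +0.000050 -0.007483 +0.157500 = +0.150066
D = (+1.000000+0.000000i)·(+0.150066)·(+0.196538+0.980496i) = +0.029494+0.147140i

Wigner D-matrix element, Re=0.0295 Im=0.1471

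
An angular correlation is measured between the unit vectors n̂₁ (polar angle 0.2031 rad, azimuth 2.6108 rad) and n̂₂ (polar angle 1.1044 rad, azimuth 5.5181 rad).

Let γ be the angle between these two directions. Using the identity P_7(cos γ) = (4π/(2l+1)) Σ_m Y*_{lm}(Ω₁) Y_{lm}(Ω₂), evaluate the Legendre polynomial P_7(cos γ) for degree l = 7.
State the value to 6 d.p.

-0.267274

Summing Y*_{l m}(θ₁,φ₁)·Y_{l m}(θ₂,φ₂) over m ∈ [−7, 7]; prefactor 4π/(2·7+1) = 0.837758:
  term(m=-7) = (0.000000, -0.000002)   from Y*(Ω₁)=(0.000006, -0.000004), Y(Ω₂)=(0.136022, -0.181473)
  term(m=-6) = (0.000009, 0.000052)   from Y*(Ω₁)=(-0.000123, 0.000005), Y(Ω₂)=(-0.051938, -0.424039)
  term(m=-5) = (-0.000186, -0.000440)   from Y*(Ω₁)=(0.001242, 0.000658), Y(Ω₂)=(-0.263347, -0.214633)
  term(m=-4) = (-0.000520, -0.000708)   from Y*(Ω₁)=(-0.005913, -0.009593), Y(Ω₂)=(0.077740, -0.006330)
  term(m=-3) = (0.017514, 0.014838)   from Y*(Ω₁)=(0.001397, 0.064707), Y(Ω₂)=(0.235043, -0.265589)
  term(m=-2) = (-0.017899, -0.009060)   from Y*(Ω₁)=(0.124846, -0.223609), Y(Ω₂)=(-0.003182, -0.078272)
  term(m=-1) = (-0.191192, -0.045633)   from Y*(Ω₁)=(-0.530065, 0.311139), Y(Ω₂)=(0.230681, 0.221495)
  term(m=+0) = (0.065515, 0.000000)   from Y*(Ω₁)=(0.546167, -0.000000), Y(Ω₂)=(0.119954, 0.000000)
  term(m=+1) = (-0.191192, 0.045633)   from Y*(Ω₁)=(0.530065, 0.311139), Y(Ω₂)=(-0.230681, 0.221495)
  term(m=+2) = (-0.017899, 0.009060)   from Y*(Ω₁)=(0.124846, 0.223609), Y(Ω₂)=(-0.003182, 0.078272)
  term(m=+3) = (0.017514, -0.014838)   from Y*(Ω₁)=(-0.001397, 0.064707), Y(Ω₂)=(-0.235043, -0.265589)
  term(m=+4) = (-0.000520, 0.000708)   from Y*(Ω₁)=(-0.005913, 0.009593), Y(Ω₂)=(0.077740, 0.006330)
  term(m=+5) = (-0.000186, 0.000440)   from Y*(Ω₁)=(-0.001242, 0.000658), Y(Ω₂)=(0.263347, -0.214633)
  term(m=+6) = (0.000009, -0.000052)   from Y*(Ω₁)=(-0.000123, -0.000005), Y(Ω₂)=(-0.051938, 0.424039)
  term(m=+7) = (0.000000, 0.000002)   from Y*(Ω₁)=(-0.000006, -0.000004), Y(Ω₂)=(-0.136022, -0.181473)
Accumulated sum (-0.319035, 0.000000); after 4π/(2l+1) scaling, (-0.267274, 0.000000) ⇒ P_7 = -0.267274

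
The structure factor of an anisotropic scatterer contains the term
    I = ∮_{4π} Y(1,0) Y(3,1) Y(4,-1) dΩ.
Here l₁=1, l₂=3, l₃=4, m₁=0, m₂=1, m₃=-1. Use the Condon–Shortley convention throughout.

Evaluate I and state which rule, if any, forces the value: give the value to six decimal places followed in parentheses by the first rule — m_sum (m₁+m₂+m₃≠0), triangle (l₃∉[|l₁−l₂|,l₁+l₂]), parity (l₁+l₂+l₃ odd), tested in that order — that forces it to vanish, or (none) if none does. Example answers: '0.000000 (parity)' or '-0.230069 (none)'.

-0.238414 (none)

Checks pass: Σm=0; 8 even; l₃=4∈[2,4].
(2·1+1)(2·3+1)(2·4+1) = 189
Δ: 0! 2! 6! / 9! → 1/252
sum: t=0:+1/36 = 1/36
3j²(1 3 4; 0 0 0) = Δ·Π!·Σ² = 4/63  (sign +1)
sum: t=0:+1/48 = 1/48
3j²(1 3 4; 0 1 -1) = Δ·Π!·Σ² = 5/84  (sign -1)
combine: 4πI² = 189·4/63·5/84 = 5/7
take √, sign -1: I = -0.23841361
No selection rule forces the value: the integral is nonzero (none).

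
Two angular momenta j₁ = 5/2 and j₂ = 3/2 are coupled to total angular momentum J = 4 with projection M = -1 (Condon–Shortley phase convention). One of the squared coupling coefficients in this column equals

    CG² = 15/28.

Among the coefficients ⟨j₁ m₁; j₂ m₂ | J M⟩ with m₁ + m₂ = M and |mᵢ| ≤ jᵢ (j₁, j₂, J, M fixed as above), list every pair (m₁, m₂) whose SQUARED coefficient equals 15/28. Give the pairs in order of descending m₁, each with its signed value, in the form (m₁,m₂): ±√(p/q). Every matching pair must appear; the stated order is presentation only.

(-1/2,-1/2): +√(15/28)

Admissible pairs with m₁+m₂ = M = -1: (-5/2,3/2), (-3/2,1/2), (-1/2,-1/2), (1/2,-3/2)
  (m₁,m₂)=(1/2,-3/2): CG² = 5/28, CG = +√(5/28)
  (m₁,m₂)=(-1/2,-1/2): CG² = 15/28, CG = +√(15/28)   ← matches the target
  (m₁,m₂)=(-3/2,1/2): CG² = 15/56, CG = +√(15/56)
  (m₁,m₂)=(-5/2,3/2): CG² = 1/56, CG = +√(1/56)
Pairs with CG² = 15/28: (-1/2,-1/2): +√(15/28)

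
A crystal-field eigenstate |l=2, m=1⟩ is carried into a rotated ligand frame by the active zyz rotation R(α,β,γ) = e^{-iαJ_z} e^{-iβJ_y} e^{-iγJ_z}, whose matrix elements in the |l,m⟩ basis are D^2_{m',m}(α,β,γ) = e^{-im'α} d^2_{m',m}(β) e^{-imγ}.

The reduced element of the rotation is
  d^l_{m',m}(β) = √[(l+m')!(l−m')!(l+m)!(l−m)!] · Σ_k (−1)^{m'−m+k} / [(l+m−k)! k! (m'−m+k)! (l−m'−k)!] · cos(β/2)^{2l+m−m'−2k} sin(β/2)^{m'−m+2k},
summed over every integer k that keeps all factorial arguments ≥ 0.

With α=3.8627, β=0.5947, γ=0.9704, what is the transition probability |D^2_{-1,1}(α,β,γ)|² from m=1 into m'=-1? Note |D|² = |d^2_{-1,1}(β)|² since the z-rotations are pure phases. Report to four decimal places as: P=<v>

P=0.0520

First d^2_{-1,1}(β=0.5947), then the phase factors e^{-i(-1)α} and e^{-i(1)γ}:
Half-angle: c=0.956116, s=0.292988. N=√(1·6·6·1)=6.000000
The bounds max(0,m−m')=2 and min(l+m,l−m')=3 give 2 terms
  k=2: (−1)^0·6.0000/(2)·0.9561^2·0.2930^2 = +0.235419
  k=3: (−1)^1·6.0000/(6)·0.9561^0·0.2930^4 = -0.007369
d^2_{-1,1}(0.5947) = +0.235419 -0.007369 = +0.228050
|D^2_{-1,1}|² = |d^2_{-1,1}(β)|² = (+0.228050)² = 0.052007 (the z-rotation phases have unit modulus)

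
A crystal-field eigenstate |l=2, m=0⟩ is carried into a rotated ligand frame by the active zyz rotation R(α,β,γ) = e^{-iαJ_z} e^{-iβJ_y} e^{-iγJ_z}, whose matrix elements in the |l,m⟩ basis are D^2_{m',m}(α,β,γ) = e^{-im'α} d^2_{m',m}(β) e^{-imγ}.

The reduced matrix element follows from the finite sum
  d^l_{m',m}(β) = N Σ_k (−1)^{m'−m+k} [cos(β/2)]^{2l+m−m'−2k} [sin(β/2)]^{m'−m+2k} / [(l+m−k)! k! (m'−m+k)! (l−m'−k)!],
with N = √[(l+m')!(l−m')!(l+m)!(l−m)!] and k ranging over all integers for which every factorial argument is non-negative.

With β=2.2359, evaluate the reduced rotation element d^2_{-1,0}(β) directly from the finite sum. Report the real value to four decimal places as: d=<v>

d=-0.5947

d^2_{-1,0}(β=2.2359) via the finite sum:
Half-angle: c=0.437527, s=0.899205. N=√(1·6·2·2)=4.898979
k: max(0,(0)−(-1))=1 … min(2+(0),2−(-1))=2
  k=1: (−1)^0·4.8990/(2)·0.4375^3·0.8992^1 = +0.184480
  k=2: (−1)^1·4.8990/(2)·0.4375^1·0.8992^3 = -0.779214
d^2_{-1,0}(2.2359) = +0.184480 -0.779214 = -0.594735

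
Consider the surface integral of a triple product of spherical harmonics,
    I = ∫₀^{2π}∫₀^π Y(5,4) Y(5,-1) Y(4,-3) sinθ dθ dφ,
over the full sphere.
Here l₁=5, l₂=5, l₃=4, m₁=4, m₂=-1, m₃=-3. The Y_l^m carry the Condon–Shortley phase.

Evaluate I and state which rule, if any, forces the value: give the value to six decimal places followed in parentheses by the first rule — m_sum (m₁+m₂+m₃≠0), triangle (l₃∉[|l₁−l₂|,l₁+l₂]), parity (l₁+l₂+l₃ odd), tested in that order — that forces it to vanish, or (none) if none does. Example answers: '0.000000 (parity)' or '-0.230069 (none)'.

m-sum 0 ✓  L=14 even ✓  0≤4≤10 ✓
Π(2lᵢ+1) = 11×11×9 = 1089
triangle coeff Δ(5,5,4) = 1/3153150
Σ_t [1,5]: t=1:−1/69120 t=2:+1/1728 t=3:−1/576 t=4:+1/1728 t=5:−1/69120 = -7/11520
(3j)²=2/143 [(5 5 4; 0 0 0)], sign=-1
Σ_t [0,1]: t=0:+1/103680 t=1:−1/17280 = -1/20736
(3j)²=10/429 [(5 5 4; 4 -1 -3)], sign=+1
⇒ 4πI² = 60/169
I = (-1)√(60/169/(4π)) = -0.16808437
No selection rule forces the value: the integral is nonzero (none).

-0.168084 (none)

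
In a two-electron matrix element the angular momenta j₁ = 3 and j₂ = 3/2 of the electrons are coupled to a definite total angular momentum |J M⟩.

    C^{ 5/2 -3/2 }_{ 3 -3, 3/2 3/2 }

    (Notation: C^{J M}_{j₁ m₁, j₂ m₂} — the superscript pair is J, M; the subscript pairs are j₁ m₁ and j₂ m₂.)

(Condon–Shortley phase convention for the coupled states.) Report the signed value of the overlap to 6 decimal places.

+0.566947  (= +√(9/28))

triangle: 2!×4!×1!/8! = 48/40320
(j±m)!: 0!×6!×3!×0!×1!×4! = 103680
prefactor² = (2J+1)×Δ×N² = 5184/7
  k=2: +1/(2!×0!×4!×1!×0!×0!) = 1/48
Σ = 1/48  ⇒  CG² = 5184/7×(1/48)² = 9/28
CG = +√(9/28) = +0.566947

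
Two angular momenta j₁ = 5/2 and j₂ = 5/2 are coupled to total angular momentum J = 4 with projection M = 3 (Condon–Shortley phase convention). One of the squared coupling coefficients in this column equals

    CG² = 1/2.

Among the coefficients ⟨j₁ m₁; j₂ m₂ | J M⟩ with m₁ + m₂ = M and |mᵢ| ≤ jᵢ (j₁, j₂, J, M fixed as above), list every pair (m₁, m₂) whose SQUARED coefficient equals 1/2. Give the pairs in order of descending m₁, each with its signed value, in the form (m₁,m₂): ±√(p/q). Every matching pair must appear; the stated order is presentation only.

(5/2,1/2): +√(1/2); (1/2,5/2): −√(1/2)

Admissible pairs with m₁+m₂ = M = 3: (1/2,5/2), (3/2,3/2), (5/2,1/2)
  (m₁,m₂)=(5/2,1/2): CG² = 1/2, CG = +√(1/2)   ← matches the target
  (m₁,m₂)=(3/2,3/2): CG² = 0/1, CG = 0
  (m₁,m₂)=(1/2,5/2): CG² = 1/2, CG = −√(1/2)   ← matches the target
Pairs with CG² = 1/2: (5/2,1/2): +√(1/2); (1/2,5/2): −√(1/2)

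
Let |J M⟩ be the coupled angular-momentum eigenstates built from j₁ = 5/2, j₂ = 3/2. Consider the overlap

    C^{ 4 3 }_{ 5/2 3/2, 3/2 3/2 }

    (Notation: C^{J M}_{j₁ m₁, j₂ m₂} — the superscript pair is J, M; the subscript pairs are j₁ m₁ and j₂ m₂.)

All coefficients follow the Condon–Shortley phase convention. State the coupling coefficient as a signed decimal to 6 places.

j₁+j₂−J=0  J+j₁−j₂=5  J−j₁+j₂=3  j₁+j₂+J+1=9
(j₁±m₁, j₂±m₂, J±M) = (4,1,3,0,7,1)
P² = 12960
sum k=0..0:
  [0] +1/144 = 1/144
S = 1/144
C² = P²·S² = 5/8 ; C = +0.790569

+√(5/8) ≈ +0.790569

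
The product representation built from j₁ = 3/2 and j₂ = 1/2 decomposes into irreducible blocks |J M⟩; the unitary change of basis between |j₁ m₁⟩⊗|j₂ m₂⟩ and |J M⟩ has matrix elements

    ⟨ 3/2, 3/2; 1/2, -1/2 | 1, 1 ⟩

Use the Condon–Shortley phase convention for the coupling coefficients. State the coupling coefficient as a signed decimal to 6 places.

+√(3/4) = +0.866025

triangle: 1!×2!×0!/4! = 2/24
(j±m)!: 3!×0!×0!×1!×2!×0! = 12
prefactor² = (2J+1)×Δ×N² = 3
  k=0: +1/(0!×1!×0!×0!×2!×0!) = 1/2
Σ = 1/2  ⇒  CG² = 3×(1/2)² = 3/4
CG = +√(3/4) = +0.866025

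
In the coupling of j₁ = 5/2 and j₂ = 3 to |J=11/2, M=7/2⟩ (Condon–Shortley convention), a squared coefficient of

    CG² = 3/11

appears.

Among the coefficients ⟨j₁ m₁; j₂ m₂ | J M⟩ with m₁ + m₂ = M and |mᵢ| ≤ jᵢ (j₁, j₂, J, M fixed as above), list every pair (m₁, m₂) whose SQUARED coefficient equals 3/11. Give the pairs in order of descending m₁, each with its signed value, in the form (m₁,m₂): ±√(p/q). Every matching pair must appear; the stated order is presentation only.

(5/2,1): +√(3/11)

Admissible pairs with m₁+m₂ = M = 7/2: (1/2,3), (3/2,2), (5/2,1)
  (m₁,m₂)=(5/2,1): CG² = 3/11, CG = +√(3/11)   ← matches the target
  (m₁,m₂)=(3/2,2): CG² = 6/11, CG = +√(6/11)
  (m₁,m₂)=(1/2,3): CG² = 2/11, CG = +√(2/11)
Pairs with CG² = 3/11: (5/2,1): +√(3/11)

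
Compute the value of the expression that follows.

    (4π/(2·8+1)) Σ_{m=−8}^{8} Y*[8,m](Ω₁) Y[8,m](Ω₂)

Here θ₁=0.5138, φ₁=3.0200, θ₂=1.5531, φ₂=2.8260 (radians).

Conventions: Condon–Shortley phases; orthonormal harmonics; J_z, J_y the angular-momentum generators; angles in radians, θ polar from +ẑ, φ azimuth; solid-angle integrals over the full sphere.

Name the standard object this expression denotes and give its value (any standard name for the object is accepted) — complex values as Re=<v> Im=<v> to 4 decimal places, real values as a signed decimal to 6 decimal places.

This sum is the spherical-harmonic addition theorem: it equals the Legendre polynomial P_l(cos γ) of the angle γ between the two directions.
Summing Y*_{l m}(θ₁,φ₁)·Y_{l m}(θ₂,φ₂) over m ∈ [−8, 8]; prefactor 4π/(2·8+1) = 0.739198:
  term(m=-8) = +0.000017+0.000903i   from Y*(Ω₁)=+0.000988-0.001450i, Y(Ω₂)=-0.419911+0.297787i
  term(m=-7) = +0.000096+0.000443i   from Y*(Ω₁)=-0.008199+0.009355i, Y(Ω₂)=+0.021715-0.029267i
  term(m=-6) = -0.008154-0.018926i   from Y*(Ω₁)=+0.041043-0.036697i, Y(Ω₂)=+0.118721-0.354969i
  term(m=-5) = -0.004142-0.006044i   from Y*(Ω₁)=-0.139642+0.097176i, Y(Ω₂)=-0.000309+0.043065i
  term(m=-4) = +0.088207+0.086565i   from Y*(Ω₁)=+0.325817-0.172271i, Y(Ω₂)=+0.101792+0.319506i
  term(m=-3) = +0.019927+0.013113i   from Y*(Ω₁)=-0.482135+0.184112i, Y(Ω₂)=-0.027007-0.037510i
  term(m=-2) = -0.095704-0.039116i   from Y*(Ω₁)=+0.314448-0.078013i, Y(Ω₂)=-0.257635-0.188313i
  term(m=-1) = +0.010583+0.002079i   from Y*(Ω₁)=+0.224999-0.027494i, Y(Ω₂)=+0.045232+0.014768i
  term(m=+0) = -0.130223-0.000000i   from Y*(Ω₁)=-0.414118-0.000000i, Y(Ω₂)=+0.314458+0.000000i
  term(m=+1) = +0.010583-0.002079i   from Y*(Ω₁)=-0.224999-0.027494i, Y(Ω₂)=-0.045232+0.014768i
  term(m=+2) = -0.095704+0.039116i   from Y*(Ω₁)=+0.314448+0.078013i, Y(Ω₂)=-0.257635+0.188313i
  term(m=+3) = +0.019927-0.013113i   from Y*(Ω₁)=+0.482135+0.184112i, Y(Ω₂)=+0.027007-0.037510i
  term(m=+4) = +0.088207-0.086565i   from Y*(Ω₁)=+0.325817+0.172271i, Y(Ω₂)=+0.101792-0.319506i
  term(m=+5) = -0.004142+0.006044i   from Y*(Ω₁)=+0.139642+0.097176i, Y(Ω₂)=+0.000309+0.043065i
  term(m=+6) = -0.008154+0.018926i   from Y*(Ω₁)=+0.041043+0.036697i, Y(Ω₂)=+0.118721+0.354969i
  term(m=+7) = +0.000096-0.000443i   from Y*(Ω₁)=+0.008199+0.009355i, Y(Ω₂)=-0.021715-0.029267i
  term(m=+8) = +0.000017-0.000903i   from Y*(Ω₁)=+0.000988+0.001450i, Y(Ω₂)=-0.419911-0.297787i
Σ over m = -0.108560+0.000000i; ×(4π/17) → -0.080248+0.000000i. Real part: -0.080248

Legendre polynomial (addition theorem), -0.080248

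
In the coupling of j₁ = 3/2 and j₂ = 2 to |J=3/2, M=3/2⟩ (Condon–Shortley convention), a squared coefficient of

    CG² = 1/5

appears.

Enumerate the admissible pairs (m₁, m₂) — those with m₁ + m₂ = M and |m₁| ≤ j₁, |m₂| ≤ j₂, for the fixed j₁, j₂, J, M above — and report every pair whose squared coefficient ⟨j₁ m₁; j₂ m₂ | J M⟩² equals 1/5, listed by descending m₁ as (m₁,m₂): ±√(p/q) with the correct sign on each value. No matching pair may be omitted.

(3/2,0): +√(1/5)

Admissible pairs with m₁+m₂ = M = 3/2: (-1/2,2), (1/2,1), (3/2,0)
  (m₁,m₂)=(3/2,0): CG² = 1/5, CG = +√(1/5)   ← matches the target
  (m₁,m₂)=(1/2,1): CG² = 2/5, CG = −√(2/5)
  (m₁,m₂)=(-1/2,2): CG² = 2/5, CG = +√(2/5)
Pairs with CG² = 1/5: (3/2,0): +√(1/5)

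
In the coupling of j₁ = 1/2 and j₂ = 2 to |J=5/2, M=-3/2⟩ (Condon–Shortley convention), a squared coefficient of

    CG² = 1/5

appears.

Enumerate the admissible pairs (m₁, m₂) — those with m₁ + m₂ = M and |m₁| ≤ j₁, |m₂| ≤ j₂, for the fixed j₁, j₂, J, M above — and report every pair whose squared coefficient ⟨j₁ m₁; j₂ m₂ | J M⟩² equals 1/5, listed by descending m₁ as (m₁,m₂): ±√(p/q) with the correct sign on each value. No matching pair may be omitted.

Admissible pairs with m₁+m₂ = M = -3/2: (-1/2,-1), (1/2,-2)
  (m₁,m₂)=(1/2,-2): CG² = 1/5, CG = +√(1/5)   ← matches the target
  (m₁,m₂)=(-1/2,-1): CG² = 4/5, CG = +√(4/5)
Pairs with CG² = 1/5: (1/2,-2): +√(1/5)

(1/2,-2): +√(1/5)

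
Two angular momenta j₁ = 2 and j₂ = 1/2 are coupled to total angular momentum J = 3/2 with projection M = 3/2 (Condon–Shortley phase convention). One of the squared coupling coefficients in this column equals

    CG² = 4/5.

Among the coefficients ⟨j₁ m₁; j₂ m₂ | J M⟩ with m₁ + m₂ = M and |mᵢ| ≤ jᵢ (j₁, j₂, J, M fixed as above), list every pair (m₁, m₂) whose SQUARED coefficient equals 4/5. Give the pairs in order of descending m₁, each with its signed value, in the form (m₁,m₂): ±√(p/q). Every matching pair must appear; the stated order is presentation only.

(2,-1/2): +√(4/5)

Admissible pairs with m₁+m₂ = M = 3/2: (1,1/2), (2,-1/2)
  (m₁,m₂)=(2,-1/2): CG² = 4/5, CG = +√(4/5)   ← matches the target
  (m₁,m₂)=(1,1/2): CG² = 1/5, CG = −√(1/5)
Pairs with CG² = 4/5: (2,-1/2): +√(4/5)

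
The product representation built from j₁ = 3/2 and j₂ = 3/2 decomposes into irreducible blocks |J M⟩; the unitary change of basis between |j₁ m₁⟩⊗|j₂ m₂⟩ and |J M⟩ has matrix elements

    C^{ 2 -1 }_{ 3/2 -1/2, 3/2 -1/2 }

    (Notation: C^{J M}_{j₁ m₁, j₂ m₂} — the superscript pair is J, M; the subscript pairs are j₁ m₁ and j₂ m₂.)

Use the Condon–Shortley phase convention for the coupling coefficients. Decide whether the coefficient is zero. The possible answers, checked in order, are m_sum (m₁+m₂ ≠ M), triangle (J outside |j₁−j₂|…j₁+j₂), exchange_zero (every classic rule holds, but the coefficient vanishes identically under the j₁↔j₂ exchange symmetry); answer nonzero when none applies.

m-sum: m₁+m₂ = -1/2+(-1/2) = -1, M = -1  ✓
triangle: |j₁−j₂| = 0 ≤ J = 2 ≤ j₁+j₂ = 3  ✓
exchange: j₁=j₂ and m₁=m₂, and (−1)^(j₁+j₂−J) = (−1)^1 = −1 forces ⟨j₁m₁;j₂m₂|JM⟩ = −⟨j₂m₂;j₁m₁|JM⟩ = −⟨j₁m₁;j₂m₂|JM⟩ ⇒ the coefficient vanishes identically
Racah sum check: Σ_k collapses to 0 ⇒ CG = 0

exchange_zero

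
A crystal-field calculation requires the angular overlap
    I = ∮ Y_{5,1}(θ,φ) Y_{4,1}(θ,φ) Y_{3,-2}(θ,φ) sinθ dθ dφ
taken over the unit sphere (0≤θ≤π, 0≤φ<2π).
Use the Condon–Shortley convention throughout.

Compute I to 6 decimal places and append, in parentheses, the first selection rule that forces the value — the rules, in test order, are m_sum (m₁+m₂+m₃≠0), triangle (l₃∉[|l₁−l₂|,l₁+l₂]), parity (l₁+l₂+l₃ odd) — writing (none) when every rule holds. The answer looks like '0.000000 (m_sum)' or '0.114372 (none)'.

Checks pass: Σm=0; 12 even; l₃=3∈[1,9].
(2·5+1)(2·4+1)(2·3+1) = 693
Δ: 6! 4! 2! / 13! → 1/180180
sum: t=2:+1/576 t=3:−1/144 t=4:+1/576 = -1/288
3j²(5 4 3; 0 0 0) = Δ·Π!·Σ² = 20/1001  (sign +1)
sum: t=3:−1/432 t=4:+1/1152 = -5/3456
3j²(5 4 3; 1 1 -2) = Δ·Π!·Σ² = 625/36036  (sign +1)
combine: 4πI² = 693·20/1001·625/36036 = 3125/13013
take √, sign +1: I = 0.13823925
No selection rule forces the value: the integral is nonzero (none).

0.138239 (none)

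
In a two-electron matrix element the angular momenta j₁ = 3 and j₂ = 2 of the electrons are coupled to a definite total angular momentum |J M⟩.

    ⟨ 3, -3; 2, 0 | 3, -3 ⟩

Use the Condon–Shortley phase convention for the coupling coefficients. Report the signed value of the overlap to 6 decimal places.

triangle: 2!·4!·2!/9! = 96/362880
(j±m)!: 0!·6!·2!·2!·0!·6! = 2073600
prefactor² = (2J+1)·Δ·N² = 3840
  k=2: +1/(2!·0!·4!·0!·0!·2!) = 1/96
Σ = 1/96  ⇒  CG² = 3840·(1/96)² = 5/12
CG = +√(5/12) = +0.645497

+√(5/12) ≈ +0.645497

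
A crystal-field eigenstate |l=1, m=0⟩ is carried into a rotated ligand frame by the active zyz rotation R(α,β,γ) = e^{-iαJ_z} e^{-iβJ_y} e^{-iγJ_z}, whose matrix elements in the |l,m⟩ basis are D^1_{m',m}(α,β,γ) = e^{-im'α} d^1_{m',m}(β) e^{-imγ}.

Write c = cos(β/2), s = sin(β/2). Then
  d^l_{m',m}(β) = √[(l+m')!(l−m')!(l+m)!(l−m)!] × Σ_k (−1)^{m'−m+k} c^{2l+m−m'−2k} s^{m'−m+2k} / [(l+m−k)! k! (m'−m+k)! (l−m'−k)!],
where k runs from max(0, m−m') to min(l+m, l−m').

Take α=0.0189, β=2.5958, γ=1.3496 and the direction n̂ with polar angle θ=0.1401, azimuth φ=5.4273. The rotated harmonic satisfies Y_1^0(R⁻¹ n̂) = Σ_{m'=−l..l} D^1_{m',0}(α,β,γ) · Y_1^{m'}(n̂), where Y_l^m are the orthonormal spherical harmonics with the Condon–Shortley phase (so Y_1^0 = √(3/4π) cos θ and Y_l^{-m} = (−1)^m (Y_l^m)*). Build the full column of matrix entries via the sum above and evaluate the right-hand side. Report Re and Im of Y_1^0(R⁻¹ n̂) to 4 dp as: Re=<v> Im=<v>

Need the full column D^1_{m',0} for m'=−1..1 at α=0.0189, β=2.5958, γ=1.3496.
cos(β/2)=0.269522, sin(β/2)=0.962994
d^1_{-1,0}: single k=1 term ⇒ +0.367056;  D = +0.366991+0.006937i
d^1_{0,0}: k∈[0..1] ⇒ +0.072642 -0.927358 = -0.854716;  D = -0.854716+0.000000i
d^1_{1,0}: single k=0 term ⇒ -0.367056;  D = -0.366991+0.006937i
Y_1^{m'}(θ=0.1401,φ=5.4273) and Σ D·Y over m':
  (+0.3670+0.0069i)·(+0.0316+0.0364i)  (-0.8547+0.0000i)·(+0.4838+0.0000i)  (-0.3670+0.0069i)·(-0.0316+0.0364i)
Y_1^0(R⁻¹ n̂) = -0.390816+0.000000i

Re=-0.3908 Im=0.0000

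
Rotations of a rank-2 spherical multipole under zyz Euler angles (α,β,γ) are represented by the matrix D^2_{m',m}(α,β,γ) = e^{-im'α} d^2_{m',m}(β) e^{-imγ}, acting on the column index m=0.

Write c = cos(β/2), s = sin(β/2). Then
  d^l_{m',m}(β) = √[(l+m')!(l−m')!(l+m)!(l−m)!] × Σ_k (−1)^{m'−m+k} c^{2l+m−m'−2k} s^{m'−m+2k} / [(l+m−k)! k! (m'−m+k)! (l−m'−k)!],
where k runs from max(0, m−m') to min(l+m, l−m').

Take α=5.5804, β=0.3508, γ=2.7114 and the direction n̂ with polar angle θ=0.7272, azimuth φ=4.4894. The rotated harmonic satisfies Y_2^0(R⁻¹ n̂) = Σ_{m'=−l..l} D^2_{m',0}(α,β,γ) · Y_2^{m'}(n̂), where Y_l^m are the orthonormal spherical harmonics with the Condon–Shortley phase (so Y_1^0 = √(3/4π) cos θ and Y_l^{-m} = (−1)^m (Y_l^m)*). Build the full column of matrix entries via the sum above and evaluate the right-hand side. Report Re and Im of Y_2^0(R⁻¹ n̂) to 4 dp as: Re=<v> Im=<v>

Re=0.3008 Im=0.0000

Need the full column D^2_{m',0} for m'=−2..2 at α=5.5804, β=0.3508, γ=2.7114.
cos(β/2)=0.984657, sin(β/2)=0.174502
d^2_{-2,0}: single k=2 term ⇒ +0.072318;  D = +0.011894-0.071333i
d^2_{-1,0}: k∈[1..2] ⇒ +0.408066 -0.012816 = +0.395250;  D = +0.301594-0.255468i
d^2_{0,0}: k∈[0..2] ⇒ +0.940025 -0.118095 +0.000927 = +0.822858;  D = +0.822858+0.000000i
d^2_{1,0}: k∈[0..1] ⇒ -0.408066 +0.012816 = -0.395250;  D = -0.301594-0.255468i
d^2_{2,0}: single k=0 term ⇒ +0.072318;  D = +0.011894+0.071333i
Y_2^{m'}(θ=0.7272,φ=4.4894) and Σ D·Y over m':
  (+0.0119-0.0713i)·(-0.1540-0.0736i)  (+0.3016-0.2555i)·(-0.0848+0.3742i)  (+0.8229+0.0000i)·(+0.2126+0.0000i)  (-0.3016-0.2555i)·(+0.0848+0.3742i)  (+0.0119+0.0713i)·(-0.1540+0.0736i)
Y_2^0(R⁻¹ n̂) = +0.300797+0.000000i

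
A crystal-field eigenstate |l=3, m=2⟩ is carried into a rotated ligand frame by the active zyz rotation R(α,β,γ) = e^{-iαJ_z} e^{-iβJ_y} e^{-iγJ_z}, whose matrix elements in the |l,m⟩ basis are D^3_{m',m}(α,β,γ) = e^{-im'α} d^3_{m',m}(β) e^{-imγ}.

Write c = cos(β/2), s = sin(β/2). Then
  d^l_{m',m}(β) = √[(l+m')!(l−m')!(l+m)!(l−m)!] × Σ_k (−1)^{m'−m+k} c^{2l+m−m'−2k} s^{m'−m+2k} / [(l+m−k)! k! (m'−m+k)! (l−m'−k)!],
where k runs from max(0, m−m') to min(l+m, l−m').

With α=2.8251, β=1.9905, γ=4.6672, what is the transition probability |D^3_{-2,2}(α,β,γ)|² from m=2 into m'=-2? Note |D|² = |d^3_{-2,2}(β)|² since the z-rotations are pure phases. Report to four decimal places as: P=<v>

P=0.1483

Split into d^3_{-2,2}(β=1.9905) × two z-phases.
c=cos(1.990500/2)=0.544293, s=sin(1.990500/2)=0.838895; N=√[1·120·120·1]=120.000000
The bounds max(0,m−m')=4 and min(l+m,l−m')=5 give 2 terms
  k=4: (−1)^0·120.0000/(24)·0.5443^2·0.8389^4 = +0.733612
  k=5: (−1)^1·120.0000/(120)·0.5443^0·0.8389^6 = -0.348535
d^3_{-2,2}(1.9905) = +0.733612 -0.348535 = +0.385077
|D^3_{-2,2}|² = |d^3_{-2,2}(β)|² = (+0.385077)² = 0.148285 (the z-rotation phases have unit modulus)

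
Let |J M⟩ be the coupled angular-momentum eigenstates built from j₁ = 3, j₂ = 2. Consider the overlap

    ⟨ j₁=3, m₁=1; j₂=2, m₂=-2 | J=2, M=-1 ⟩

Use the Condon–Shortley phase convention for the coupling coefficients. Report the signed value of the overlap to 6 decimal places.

+0.462910  (= +√(3/14))

j₁+j₂−J=3  J+j₁−j₂=3  J−j₁+j₂=1  j₁+j₂+J+1=8
(j₁±m₁, j₂±m₂, J±M) = (4,2,0,4,1,3)
P² = 216/7
sum k=0..0:
  [0] +1/12 = 1/12
S = 1/12
C² = P²·S² = 3/14 ; C = +0.462910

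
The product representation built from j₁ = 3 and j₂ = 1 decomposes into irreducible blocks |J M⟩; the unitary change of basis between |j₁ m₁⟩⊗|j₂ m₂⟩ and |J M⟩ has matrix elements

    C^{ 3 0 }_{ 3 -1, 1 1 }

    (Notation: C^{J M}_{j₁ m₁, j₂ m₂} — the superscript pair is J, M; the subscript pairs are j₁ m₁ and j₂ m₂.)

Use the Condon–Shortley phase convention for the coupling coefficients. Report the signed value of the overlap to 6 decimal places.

j₁+j₂−J=1  J+j₁−j₂=5  J−j₁+j₂=1  j₁+j₂+J+1=8
(j₁±m₁, j₂±m₂, J±M) = (2,4,2,0,3,3)
P² = 72
sum k=1..1:
  [1] −1/12 = -1/12
S = -1/12
C² = P²·S² = 1/2 ; C = -0.707107

-0.707107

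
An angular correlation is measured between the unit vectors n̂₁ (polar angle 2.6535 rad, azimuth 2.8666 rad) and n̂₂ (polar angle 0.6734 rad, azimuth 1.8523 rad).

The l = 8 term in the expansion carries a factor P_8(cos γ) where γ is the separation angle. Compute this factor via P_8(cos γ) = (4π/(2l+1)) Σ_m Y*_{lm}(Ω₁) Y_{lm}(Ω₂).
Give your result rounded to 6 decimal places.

Expand P_8 via completeness: Σ_{m} conj(Y_{8,m}) at Ω₁ times Y_{8,m} at Ω₂ —
  m=-8: Y*=-0.00071 - 0.00097j  Y=-0.00743 - 0.00916j  product -0.00000 + 0.00001j
  m=-7: Y*=-0.00315 - 0.00852j  Y=0.05447 - 0.02301j  product -0.00037 - 0.00039j
  m=-6: Y*=-0.00339 - 0.04270j  Y=0.02133 + 0.17958j  product 0.00760 - 0.00152j
  m=-5: Y*=0.02758 - 0.13901j  Y=-0.36483 - 0.06010j  product -0.01842 + 0.04906j
  m=-4: Y*=0.15045 - 0.29557j  Y=0.20660 - 0.43346j  product -0.09703 - 0.12628j
  m=-3: Y*=0.34825 - 0.37697j  Y=0.20739 + 0.18422j  product 0.14167 - 0.01403j
  m=-2: Y*=0.33902 - 0.20785j  Y=0.17001 - 0.10730j  product 0.03533 - 0.07171j
  m=-1: Y*=-0.13498 + 0.03808j  Y=0.10829 + 0.37448j  product -0.02888 - 0.04642j
  m=+0: Y*=-0.45436 + 0.00000j  Y=0.08306 + 0.00000j  product -0.03774 + 0.00000j
  m=+1: Y*=0.13498 + 0.03808j  Y=-0.10829 + 0.37448j  product -0.02888 + 0.04642j
  m=+2: Y*=0.33902 + 0.20785j  Y=0.17001 + 0.10730j  product 0.03533 + 0.07171j
  m=+3: Y*=-0.34825 - 0.37697j  Y=-0.20739 + 0.18422j  product 0.14167 + 0.01403j
  m=+4: Y*=0.15045 + 0.29557j  Y=0.20660 + 0.43346j  product -0.09703 + 0.12628j
  m=+5: Y*=-0.02758 - 0.13901j  Y=0.36483 - 0.06010j  product -0.01842 - 0.04906j
  m=+6: Y*=-0.00339 + 0.04270j  Y=0.02133 - 0.17958j  product 0.00760 + 0.00152j
  m=+7: Y*=0.00315 - 0.00852j  Y=-0.05447 - 0.02301j  product -0.00037 + 0.00039j
  m=+8: Y*=-0.00071 + 0.00097j  Y=-0.00743 + 0.00916j  product -0.00000 - 0.00001j
Accumulated sum 0.04206 - 0.00000j; after 4π/(2l+1) scaling, 0.03109 - 0.00000j ⇒ P_8 = 0.031088

0.031088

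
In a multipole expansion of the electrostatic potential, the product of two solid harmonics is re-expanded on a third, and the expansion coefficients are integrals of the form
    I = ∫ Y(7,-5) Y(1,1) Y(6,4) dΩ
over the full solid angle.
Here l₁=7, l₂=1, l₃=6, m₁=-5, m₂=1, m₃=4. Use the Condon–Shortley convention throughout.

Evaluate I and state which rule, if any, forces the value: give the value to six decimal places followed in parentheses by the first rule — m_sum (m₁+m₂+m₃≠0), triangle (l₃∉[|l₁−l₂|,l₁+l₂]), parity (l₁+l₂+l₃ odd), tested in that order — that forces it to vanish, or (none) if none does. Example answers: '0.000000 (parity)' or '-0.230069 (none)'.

m-sum 0 ✓  L=14 even ✓  6≤6≤8 ✓
Π(2lᵢ+1) = 15×3×13 = 585
triangle coeff Δ(7,1,6) = 1/1365
Σ_t [1,1]: t=1:−1/518400 = -1/518400
(3j)²=7/195 [(7 1 6; 0 0 0)], sign=-1
Σ_t [2,2]: t=2:+1/14515200 = 1/14515200
(3j)²=22/455 [(7 1 6; -5 1 4)], sign=+1
⇒ 4πI² = 66/65
I = (-1)√(66/65/(4π)) = -0.28425647
No selection rule forces the value: the integral is nonzero (none).

-0.284256 (none)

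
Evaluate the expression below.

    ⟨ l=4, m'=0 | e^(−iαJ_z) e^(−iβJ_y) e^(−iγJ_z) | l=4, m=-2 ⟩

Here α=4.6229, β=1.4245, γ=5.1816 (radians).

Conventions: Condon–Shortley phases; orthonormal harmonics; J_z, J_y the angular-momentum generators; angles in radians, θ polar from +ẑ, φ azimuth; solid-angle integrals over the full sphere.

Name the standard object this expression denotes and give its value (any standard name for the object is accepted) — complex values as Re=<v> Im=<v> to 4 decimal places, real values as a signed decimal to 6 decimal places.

This is a Wigner D-matrix element — the rotation-matrix element ⟨l m'| R(α,β,γ) |l m⟩ in the angular-momentum basis.
First d^4_{0,-2}(β=1.4245), then the phase factors e^{-i(0)α} and e^{-i(-2)γ}:
c=cos(1.424500/2)=0.756893, s=sin(1.424500/2)=0.653538; N=√[24·24·2·720]=910.735966
k: max(0,(-2)−(0))=0 … min(4+(-2),4−(0))=2
  k=0: (−1)^2·910.7360/(96)·0.7569^6·0.6535^2 = +0.761854
  k=1: (−1)^3·910.7360/(36)·0.7569^4·0.6535^4 = -1.514653
  k=2: (−1)^4·910.7360/(96)·0.7569^2·0.6535^6 = +0.423465
d^4_{0,-2}(1.4245) = +0.761854 -1.514653 +0.423465 = -0.329335
D = (+1.000000+0.000000i)·(-0.329335)·(-0.591062-0.806626i) = +0.194657+0.265650i

Wigner D-matrix element, Re=0.1947 Im=0.2657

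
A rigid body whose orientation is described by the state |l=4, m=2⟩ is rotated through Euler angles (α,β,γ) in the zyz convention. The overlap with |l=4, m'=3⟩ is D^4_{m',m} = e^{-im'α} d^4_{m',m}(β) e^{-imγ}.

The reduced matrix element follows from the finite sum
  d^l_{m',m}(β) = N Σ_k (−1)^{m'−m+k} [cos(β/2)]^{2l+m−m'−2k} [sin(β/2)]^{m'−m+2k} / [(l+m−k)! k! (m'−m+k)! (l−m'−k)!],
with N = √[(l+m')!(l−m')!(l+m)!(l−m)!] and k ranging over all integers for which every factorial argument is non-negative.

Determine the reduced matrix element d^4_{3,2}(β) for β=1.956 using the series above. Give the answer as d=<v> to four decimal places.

d=0.2958

d^4_{3,2}(β=1.9560) via the finite sum:
With c≡cos(β/2)=0.558682 and s≡sin(β/2)=0.829382, N=[5040·1·720·2]^{1/2}=2693.993318
k: max(0,(2)−(3))=0 … min(4+(2),4−(3))=1
  k=0: (−1)^1·2693.9933/(720)·0.5587^7·0.8294^1 = -0.052720
  k=1: (−1)^2·2693.9933/(240)·0.5587^5·0.8294^3 = +0.348557
d^4_{3,2}(1.9560) = -0.052720 +0.348557 = +0.295837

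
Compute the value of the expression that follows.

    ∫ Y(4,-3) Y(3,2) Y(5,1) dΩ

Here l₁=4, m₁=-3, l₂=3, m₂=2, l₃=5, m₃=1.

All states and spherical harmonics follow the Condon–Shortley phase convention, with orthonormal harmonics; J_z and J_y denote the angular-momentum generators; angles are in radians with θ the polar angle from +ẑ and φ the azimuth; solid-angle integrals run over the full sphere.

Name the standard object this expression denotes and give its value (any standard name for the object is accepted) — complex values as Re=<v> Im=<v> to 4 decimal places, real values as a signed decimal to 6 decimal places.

Gaunt coefficient, +0.160929

This is a Gaunt coefficient — the integral of a triple product of spherical harmonics over the sphere.
Rules hold: Σm=0, L=12 even, 1≤5≤7.
N = 9·7·11 = 693
Δ = 2!·6!·4!/13! = 1/180180
Racah Σ t=0..2: t=0:+1/576 t=1:−1/144 t=2:+1/576 = -1/288
⇒ 3j(4 3 5; 0 0 0)² = 20/1001, sgn +1
Racah Σ t=1..2: t=1:−1/17280 t=2:+1/1440 = 11/17280
⇒ 3j(4 3 5; -3 2 1)² = 11/468, sgn +1
4πI² = N·(3j₀)²·(3jₘ)² = 55/169
I = +1·√(0.325444/4π) = 0.16092854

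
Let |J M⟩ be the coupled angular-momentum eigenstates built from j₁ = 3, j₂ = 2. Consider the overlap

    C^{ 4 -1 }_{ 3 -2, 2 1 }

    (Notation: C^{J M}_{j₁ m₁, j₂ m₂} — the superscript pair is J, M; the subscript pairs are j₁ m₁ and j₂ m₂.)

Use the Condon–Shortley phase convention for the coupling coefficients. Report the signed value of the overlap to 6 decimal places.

−√(7/20) ≈ -0.591608

j₁+j₂−J=1  J+j₁−j₂=5  J−j₁+j₂=3  j₁+j₂+J+1=10
(j₁±m₁, j₂±m₂, J±M) = (1,5,3,1,3,5)
P² = 6480/7
sum k=0..1:
  [0] +1/720 = 1/720
  [1] −1/48 = -1/48
S = -7/360
C² = P²·S² = 7/20 ; C = -0.591608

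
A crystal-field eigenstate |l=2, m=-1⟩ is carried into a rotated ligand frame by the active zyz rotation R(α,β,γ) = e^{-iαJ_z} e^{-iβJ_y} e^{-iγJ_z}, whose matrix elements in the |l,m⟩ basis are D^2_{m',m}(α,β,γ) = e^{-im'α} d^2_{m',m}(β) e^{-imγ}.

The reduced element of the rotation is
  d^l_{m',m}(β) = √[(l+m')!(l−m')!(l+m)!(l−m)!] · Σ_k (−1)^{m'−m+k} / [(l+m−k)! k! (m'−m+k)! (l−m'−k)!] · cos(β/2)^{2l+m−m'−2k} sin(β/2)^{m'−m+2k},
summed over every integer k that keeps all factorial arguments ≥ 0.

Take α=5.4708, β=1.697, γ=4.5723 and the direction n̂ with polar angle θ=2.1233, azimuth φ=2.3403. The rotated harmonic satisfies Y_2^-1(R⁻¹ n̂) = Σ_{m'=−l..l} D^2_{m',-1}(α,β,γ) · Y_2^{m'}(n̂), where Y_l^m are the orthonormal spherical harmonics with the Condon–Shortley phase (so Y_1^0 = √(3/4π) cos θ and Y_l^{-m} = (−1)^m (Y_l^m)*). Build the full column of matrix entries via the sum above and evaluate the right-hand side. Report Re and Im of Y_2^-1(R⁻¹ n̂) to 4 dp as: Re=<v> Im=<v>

Re=0.0471 Im=0.3746

Need the full column D^2_{m',-1} for m'=−2..2 at α=5.4708, β=1.6970, γ=4.5723.
cos(β/2)=0.661109, sin(β/2)=0.750290
d^2_{-2,-1}: single k=1 term ⇒ +0.433590;  D = -0.425450+0.083617i
d^2_{-1,-1}: k∈[0..1] ⇒ +0.191026 -0.738118 = -0.547091;  D = +0.445799+0.317132i
d^2_{0,-1}: k∈[0..1] ⇒ -0.531037 +0.683968 = +0.152931;  D = -0.021354-0.151433i
d^2_{1,-1}: k∈[0..1] ⇒ +0.738118 -0.316895 = +0.421223;  D = +0.262331-0.329562i
d^2_{2,-1}: single k=0 term ⇒ -0.558457;  D = -0.556388+0.048032i
Y_2^{m'}(θ=2.1233,φ=2.3403) and Σ D·Y over m':
  (-0.4255+0.0836i)·(-0.0089+0.2797i)  (+0.4458+0.3171i)·(+0.2401+0.2479i)  (-0.0214-0.1514i)·(-0.0548+0.0000i)  (+0.2623-0.3296i)·(-0.2401+0.2479i)  (-0.5564+0.0480i)·(-0.0089-0.2797i)
Y_2^-1(R⁻¹ n̂) = +0.047087+0.374579i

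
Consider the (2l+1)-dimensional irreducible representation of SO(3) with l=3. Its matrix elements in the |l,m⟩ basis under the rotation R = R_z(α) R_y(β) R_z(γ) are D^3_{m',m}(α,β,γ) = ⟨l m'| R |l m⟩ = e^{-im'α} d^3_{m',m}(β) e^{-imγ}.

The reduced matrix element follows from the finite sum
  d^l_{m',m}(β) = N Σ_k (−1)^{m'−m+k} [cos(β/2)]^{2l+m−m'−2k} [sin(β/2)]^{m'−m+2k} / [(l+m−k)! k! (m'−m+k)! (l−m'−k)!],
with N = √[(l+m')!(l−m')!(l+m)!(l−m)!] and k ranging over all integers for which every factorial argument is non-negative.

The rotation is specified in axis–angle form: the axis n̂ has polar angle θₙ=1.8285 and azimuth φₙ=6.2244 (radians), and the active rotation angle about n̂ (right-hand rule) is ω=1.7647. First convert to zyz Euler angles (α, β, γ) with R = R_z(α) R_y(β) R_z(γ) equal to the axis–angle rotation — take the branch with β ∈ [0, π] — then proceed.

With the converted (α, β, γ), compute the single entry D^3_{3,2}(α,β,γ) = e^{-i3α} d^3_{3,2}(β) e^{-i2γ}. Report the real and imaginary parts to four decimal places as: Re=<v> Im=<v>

Axis–angle → zyz. n̂ = (sinθₙcosφₙ, sinθₙsinφₙ, cosθₙ) = (+0.965307, -0.056811, -0.254861), ω = 1.7647.
R = I cosω + sinω [n̂]ₓ + (1−cosω) n̂n̂ᵀ gives
  R = [+0.918681, +0.184677, -0.349171; -0.315492, -0.188841, -0.929948; -0.237678, +0.964486, -0.115221]
β = atan2(√(R₁₃²+R₂₃²), R₃₃) = 1.686274; α = atan2(R₂₃, R₁₃) mod 2π = 4.353203; γ = atan2(R₃₂, −R₃₁) mod 2π = 1.329181
First d^3_{3,2}(β=1.6863), then the phase factors e^{-i(3)α} and e^{-i(2)γ}:
c=cos(1.686274/2)=0.665124, s=sin(1.686274/2)=0.746733; N=√[720·1·120·1]=293.938769
The bounds max(0,m−m')=0 and min(l+m,l−m')=0 give 1 term
  k=0: (−1)^1·293.9388/(120)·0.6651^5·0.7467^1 = -0.238097
d^3_{3,2}(1.6863) = -0.238097
D = (+0.880804-0.473481i)·(-0.238097)·(-0.885498-0.464643i) = +0.238085-0.002383i

Re=0.2381 Im=-0.0024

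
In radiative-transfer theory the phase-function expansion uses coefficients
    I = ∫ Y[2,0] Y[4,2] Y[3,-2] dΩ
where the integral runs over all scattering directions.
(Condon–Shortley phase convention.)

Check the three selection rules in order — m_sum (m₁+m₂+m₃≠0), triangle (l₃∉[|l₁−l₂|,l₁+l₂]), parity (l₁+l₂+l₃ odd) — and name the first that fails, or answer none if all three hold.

m₁+m₂+m₃ = 0 + 2 − 2 = 0  ✓
triangle: |2−4|=2 ≤ l₃=3 ≤ 2+4=6  ✓
parity: l₁+l₂+l₃ = 9 is odd  ✗

parity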